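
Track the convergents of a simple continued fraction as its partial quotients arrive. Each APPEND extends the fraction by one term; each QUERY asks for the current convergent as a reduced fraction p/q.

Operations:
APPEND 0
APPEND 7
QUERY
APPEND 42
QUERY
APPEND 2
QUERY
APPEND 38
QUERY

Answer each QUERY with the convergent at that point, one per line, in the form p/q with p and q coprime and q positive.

APPEND 0: p_0 = 0·1 + 0 = 0, q_0 = 0·0 + 1 = 1 → 0/1
APPEND 7: p_1 = 7·0 + 1 = 1, q_1 = 7·1 + 0 = 7 → 1/7
APPEND 42: p_2 = 42·1 + 0 = 42, q_2 = 42·7 + 1 = 295 → 42/295
APPEND 2: p_3 = 2·42 + 1 = 85, q_3 = 2·295 + 7 = 597 → 85/597
APPEND 38: p_4 = 38·85 + 42 = 3272, q_4 = 38·597 + 295 = 22981 → 3272/22981

1/7
42/295
85/597
3272/22981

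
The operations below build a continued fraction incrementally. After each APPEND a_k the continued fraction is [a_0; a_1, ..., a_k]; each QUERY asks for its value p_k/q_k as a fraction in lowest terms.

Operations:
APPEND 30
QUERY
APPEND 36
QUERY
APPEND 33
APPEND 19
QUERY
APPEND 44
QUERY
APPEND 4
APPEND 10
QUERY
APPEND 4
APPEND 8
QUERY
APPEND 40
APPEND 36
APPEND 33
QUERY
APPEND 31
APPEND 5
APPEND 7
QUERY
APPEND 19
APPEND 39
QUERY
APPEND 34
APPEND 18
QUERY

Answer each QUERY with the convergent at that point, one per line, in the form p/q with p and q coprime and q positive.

APPEND 30: p_0 = 30·1 + 0 = 30, q_0 = 30·0 + 1 = 1 → 30/1
APPEND 36: p_1 = 36·30 + 1 = 1081, q_1 = 36·1 + 0 = 36 → 1081/36
APPEND 33: p_2 = 33·1081 + 30 = 35703, q_2 = 33·36 + 1 = 1189 → 35703/1189
APPEND 19: p_3 = 19·35703 + 1081 = 679438, q_3 = 19·1189 + 36 = 22627 → 679438/22627
APPEND 44: p_4 = 44·679438 + 35703 = 29930975, q_4 = 44·22627 + 1189 = 996777 → 29930975/996777
APPEND 4: p_5 = 4·29930975 + 679438 = 120403338, q_5 = 4·996777 + 22627 = 4009735 → 120403338/4009735
APPEND 10: p_6 = 10·120403338 + 29930975 = 1233964355, q_6 = 10·4009735 + 996777 = 41094127 → 1233964355/41094127
APPEND 4: p_7 = 4·1233964355 + 120403338 = 5056260758, q_7 = 4·41094127 + 4009735 = 168386243 → 5056260758/168386243
APPEND 8: p_8 = 8·5056260758 + 1233964355 = 41684050419, q_8 = 8·168386243 + 41094127 = 1388184071 → 41684050419/1388184071
APPEND 40: p_9 = 40·41684050419 + 5056260758 = 1672418277518, q_9 = 40·1388184071 + 168386243 = 55695749083 → 1672418277518/55695749083
APPEND 36: p_10 = 36·1672418277518 + 41684050419 = 60248742041067, q_10 = 36·55695749083 + 1388184071 = 2006435151059 → 60248742041067/2006435151059
APPEND 33: p_11 = 33·60248742041067 + 1672418277518 = 1989880905632729, q_11 = 33·2006435151059 + 55695749083 = 66268055734030 → 1989880905632729/66268055734030
APPEND 31: p_12 = 31·1989880905632729 + 60248742041067 = 61746556816655666, q_12 = 31·66268055734030 + 2006435151059 = 2056316162905989 → 61746556816655666/2056316162905989
APPEND 5: p_13 = 5·61746556816655666 + 1989880905632729 = 310722664988911059, q_13 = 5·2056316162905989 + 66268055734030 = 10347848870263975 → 310722664988911059/10347848870263975
APPEND 7: p_14 = 7·310722664988911059 + 61746556816655666 = 2236805211739033079, q_14 = 7·10347848870263975 + 2056316162905989 = 74491258254753814 → 2236805211739033079/74491258254753814
APPEND 19: p_15 = 19·2236805211739033079 + 310722664988911059 = 42810021688030539560, q_15 = 19·74491258254753814 + 10347848870263975 = 1425681755710586441 → 42810021688030539560/1425681755710586441
APPEND 39: p_16 = 39·42810021688030539560 + 2236805211739033079 = 1671827651044930075919, q_16 = 39·1425681755710586441 + 74491258254753814 = 55676079730967625013 → 1671827651044930075919/55676079730967625013
APPEND 34: p_17 = 34·1671827651044930075919 + 42810021688030539560 = 56884950157215653120806, q_17 = 34·55676079730967625013 + 1425681755710586441 = 1894412392608609836883 → 56884950157215653120806/1894412392608609836883
APPEND 18: p_18 = 18·56884950157215653120806 + 1671827651044930075919 = 1025600930480926686250427, q_18 = 18·1894412392608609836883 + 55676079730967625013 = 34155099146685944688907 → 1025600930480926686250427/34155099146685944688907

30/1
1081/36
679438/22627
29930975/996777
1233964355/41094127
41684050419/1388184071
1989880905632729/66268055734030
2236805211739033079/74491258254753814
1671827651044930075919/55676079730967625013
1025600930480926686250427/34155099146685944688907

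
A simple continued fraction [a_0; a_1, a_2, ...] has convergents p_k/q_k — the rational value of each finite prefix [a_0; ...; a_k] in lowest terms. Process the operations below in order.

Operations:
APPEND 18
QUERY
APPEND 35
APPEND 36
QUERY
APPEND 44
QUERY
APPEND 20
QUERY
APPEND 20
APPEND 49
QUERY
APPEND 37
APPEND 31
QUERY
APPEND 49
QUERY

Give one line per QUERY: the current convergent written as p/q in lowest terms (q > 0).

18/1
22734/1261
1000927/55519
20041274/1111641
19709535217/1093240252
22639003047733/1255730747805
1110040803968353/61571278820108

APPEND 18: p_0 = 18·1 + 0 = 18, q_0 = 18·0 + 1 = 1 → 18/1
APPEND 35: p_1 = 35·18 + 1 = 631, q_1 = 35·1 + 0 = 35 → 631/35
APPEND 36: p_2 = 36·631 + 18 = 22734, q_2 = 36·35 + 1 = 1261 → 22734/1261
APPEND 44: p_3 = 44·22734 + 631 = 1000927, q_3 = 44·1261 + 35 = 55519 → 1000927/55519
APPEND 20: p_4 = 20·1000927 + 22734 = 20041274, q_4 = 20·55519 + 1261 = 1111641 → 20041274/1111641
APPEND 20: p_5 = 20·20041274 + 1000927 = 401826407, q_5 = 20·1111641 + 55519 = 22288339 → 401826407/22288339
APPEND 49: p_6 = 49·401826407 + 20041274 = 19709535217, q_6 = 49·22288339 + 1111641 = 1093240252 → 19709535217/1093240252
APPEND 37: p_7 = 37·19709535217 + 401826407 = 729654629436, q_7 = 37·1093240252 + 22288339 = 40472177663 → 729654629436/40472177663
APPEND 31: p_8 = 31·729654629436 + 19709535217 = 22639003047733, q_8 = 31·40472177663 + 1093240252 = 1255730747805 → 22639003047733/1255730747805
APPEND 49: p_9 = 49·22639003047733 + 729654629436 = 1110040803968353, q_9 = 49·1255730747805 + 40472177663 = 61571278820108 → 1110040803968353/61571278820108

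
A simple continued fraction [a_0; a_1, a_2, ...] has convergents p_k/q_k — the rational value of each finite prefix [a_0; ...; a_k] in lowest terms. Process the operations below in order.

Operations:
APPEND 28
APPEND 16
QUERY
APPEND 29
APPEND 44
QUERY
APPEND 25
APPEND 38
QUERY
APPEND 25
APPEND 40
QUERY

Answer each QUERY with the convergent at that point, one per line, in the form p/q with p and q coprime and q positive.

APPEND 28: p_0 = 28·1 + 0 = 28, q_0 = 28·0 + 1 = 1 → 28/1
APPEND 16: p_1 = 16·28 + 1 = 449, q_1 = 16·1 + 0 = 16 → 449/16
APPEND 29: p_2 = 29·449 + 28 = 13049, q_2 = 29·16 + 1 = 465 → 13049/465
APPEND 44: p_3 = 44·13049 + 449 = 574605, q_3 = 44·465 + 16 = 20476 → 574605/20476
APPEND 25: p_4 = 25·574605 + 13049 = 14378174, q_4 = 25·20476 + 465 = 512365 → 14378174/512365
APPEND 38: p_5 = 38·14378174 + 574605 = 546945217, q_5 = 38·512365 + 20476 = 19490346 → 546945217/19490346
APPEND 25: p_6 = 25·546945217 + 14378174 = 13688008599, q_6 = 25·19490346 + 512365 = 487771015 → 13688008599/487771015
APPEND 40: p_7 = 40·13688008599 + 546945217 = 548067289177, q_7 = 40·487771015 + 19490346 = 19530330946 → 548067289177/19530330946

449/16
574605/20476
546945217/19490346
548067289177/19530330946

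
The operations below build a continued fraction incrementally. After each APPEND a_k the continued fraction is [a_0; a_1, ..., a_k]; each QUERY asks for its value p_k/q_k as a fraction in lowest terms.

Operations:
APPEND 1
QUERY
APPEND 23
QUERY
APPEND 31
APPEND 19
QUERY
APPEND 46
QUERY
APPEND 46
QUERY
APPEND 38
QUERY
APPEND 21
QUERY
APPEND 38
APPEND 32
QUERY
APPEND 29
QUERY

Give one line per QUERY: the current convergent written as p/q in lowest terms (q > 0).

1/1
24/23
14179/13589
652979/625808
30051213/28800757
1142599073/1095054574
24024631746/23024946811
29274540005218/28056402015355
849875738756743/814511701478687

APPEND 1: p_0 = 1·1 + 0 = 1, q_0 = 1·0 + 1 = 1 → 1/1
APPEND 23: p_1 = 23·1 + 1 = 24, q_1 = 23·1 + 0 = 23 → 24/23
APPEND 31: p_2 = 31·24 + 1 = 745, q_2 = 31·23 + 1 = 714 → 745/714
APPEND 19: p_3 = 19·745 + 24 = 14179, q_3 = 19·714 + 23 = 13589 → 14179/13589
APPEND 46: p_4 = 46·14179 + 745 = 652979, q_4 = 46·13589 + 714 = 625808 → 652979/625808
APPEND 46: p_5 = 46·652979 + 14179 = 30051213, q_5 = 46·625808 + 13589 = 28800757 → 30051213/28800757
APPEND 38: p_6 = 38·30051213 + 652979 = 1142599073, q_6 = 38·28800757 + 625808 = 1095054574 → 1142599073/1095054574
APPEND 21: p_7 = 21·1142599073 + 30051213 = 24024631746, q_7 = 21·1095054574 + 28800757 = 23024946811 → 24024631746/23024946811
APPEND 38: p_8 = 38·24024631746 + 1142599073 = 914078605421, q_8 = 38·23024946811 + 1095054574 = 876043033392 → 914078605421/876043033392
APPEND 32: p_9 = 32·914078605421 + 24024631746 = 29274540005218, q_9 = 32·876043033392 + 23024946811 = 28056402015355 → 29274540005218/28056402015355
APPEND 29: p_10 = 29·29274540005218 + 914078605421 = 849875738756743, q_10 = 29·28056402015355 + 876043033392 = 814511701478687 → 849875738756743/814511701478687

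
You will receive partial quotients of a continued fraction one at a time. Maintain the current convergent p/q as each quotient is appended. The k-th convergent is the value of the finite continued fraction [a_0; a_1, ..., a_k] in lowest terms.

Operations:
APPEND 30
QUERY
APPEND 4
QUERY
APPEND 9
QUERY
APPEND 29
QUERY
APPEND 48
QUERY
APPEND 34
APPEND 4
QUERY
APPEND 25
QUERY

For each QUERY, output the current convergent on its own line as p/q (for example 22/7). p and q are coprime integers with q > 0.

30/1
121/4
1119/37
32572/1077
1564575/51733
214477063/7091729
5415154697/179053224

APPEND 30: p_0 = 30·1 + 0 = 30, q_0 = 30·0 + 1 = 1 → 30/1
APPEND 4: p_1 = 4·30 + 1 = 121, q_1 = 4·1 + 0 = 4 → 121/4
APPEND 9: p_2 = 9·121 + 30 = 1119, q_2 = 9·4 + 1 = 37 → 1119/37
APPEND 29: p_3 = 29·1119 + 121 = 32572, q_3 = 29·37 + 4 = 1077 → 32572/1077
APPEND 48: p_4 = 48·32572 + 1119 = 1564575, q_4 = 48·1077 + 37 = 51733 → 1564575/51733
APPEND 34: p_5 = 34·1564575 + 32572 = 53228122, q_5 = 34·51733 + 1077 = 1759999 → 53228122/1759999
APPEND 4: p_6 = 4·53228122 + 1564575 = 214477063, q_6 = 4·1759999 + 51733 = 7091729 → 214477063/7091729
APPEND 25: p_7 = 25·214477063 + 53228122 = 5415154697, q_7 = 25·7091729 + 1759999 = 179053224 → 5415154697/179053224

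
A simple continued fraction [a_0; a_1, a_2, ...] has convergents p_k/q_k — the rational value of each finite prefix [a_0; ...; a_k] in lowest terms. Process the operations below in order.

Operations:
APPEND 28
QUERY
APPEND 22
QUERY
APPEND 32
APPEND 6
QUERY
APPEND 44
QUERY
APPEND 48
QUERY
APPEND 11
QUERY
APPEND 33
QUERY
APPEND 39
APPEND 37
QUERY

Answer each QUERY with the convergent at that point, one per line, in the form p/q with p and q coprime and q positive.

APPEND 28: p_0 = 28·1 + 0 = 28, q_0 = 28·0 + 1 = 1 → 28/1
APPEND 22: p_1 = 22·28 + 1 = 617, q_1 = 22·1 + 0 = 22 → 617/22
APPEND 32: p_2 = 32·617 + 28 = 19772, q_2 = 32·22 + 1 = 705 → 19772/705
APPEND 6: p_3 = 6·19772 + 617 = 119249, q_3 = 6·705 + 22 = 4252 → 119249/4252
APPEND 44: p_4 = 44·119249 + 19772 = 5266728, q_4 = 44·4252 + 705 = 187793 → 5266728/187793
APPEND 48: p_5 = 48·5266728 + 119249 = 252922193, q_5 = 48·187793 + 4252 = 9018316 → 252922193/9018316
APPEND 11: p_6 = 11·252922193 + 5266728 = 2787410851, q_6 = 11·9018316 + 187793 = 99389269 → 2787410851/99389269
APPEND 33: p_7 = 33·2787410851 + 252922193 = 92237480276, q_7 = 33·99389269 + 9018316 = 3288864193 → 92237480276/3288864193
APPEND 39: p_8 = 39·92237480276 + 2787410851 = 3600049141615, q_8 = 39·3288864193 + 99389269 = 128365092796 → 3600049141615/128365092796
APPEND 37: p_9 = 37·3600049141615 + 92237480276 = 133294055720031, q_9 = 37·128365092796 + 3288864193 = 4752797297645 → 133294055720031/4752797297645

28/1
617/22
119249/4252
5266728/187793
252922193/9018316
2787410851/99389269
92237480276/3288864193
133294055720031/4752797297645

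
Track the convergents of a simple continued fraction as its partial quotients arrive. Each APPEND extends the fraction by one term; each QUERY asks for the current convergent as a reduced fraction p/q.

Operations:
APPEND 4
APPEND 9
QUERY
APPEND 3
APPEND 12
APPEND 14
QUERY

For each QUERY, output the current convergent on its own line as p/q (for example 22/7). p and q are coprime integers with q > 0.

APPEND 4: p_0 = 4·1 + 0 = 4, q_0 = 4·0 + 1 = 1 → 4/1
APPEND 9: p_1 = 9·4 + 1 = 37, q_1 = 9·1 + 0 = 9 → 37/9
APPEND 3: p_2 = 3·37 + 4 = 115, q_2 = 3·9 + 1 = 28 → 115/28
APPEND 12: p_3 = 12·115 + 37 = 1417, q_3 = 12·28 + 9 = 345 → 1417/345
APPEND 14: p_4 = 14·1417 + 115 = 19953, q_4 = 14·345 + 28 = 4858 → 19953/4858

37/9
19953/4858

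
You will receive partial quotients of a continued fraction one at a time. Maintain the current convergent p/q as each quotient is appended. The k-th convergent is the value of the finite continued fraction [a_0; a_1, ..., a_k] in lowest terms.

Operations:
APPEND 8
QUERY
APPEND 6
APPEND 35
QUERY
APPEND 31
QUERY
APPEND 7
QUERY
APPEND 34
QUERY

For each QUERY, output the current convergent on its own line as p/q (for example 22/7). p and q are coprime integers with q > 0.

APPEND 8: p_0 = 8·1 + 0 = 8, q_0 = 8·0 + 1 = 1 → 8/1
APPEND 6: p_1 = 6·8 + 1 = 49, q_1 = 6·1 + 0 = 6 → 49/6
APPEND 35: p_2 = 35·49 + 8 = 1723, q_2 = 35·6 + 1 = 211 → 1723/211
APPEND 31: p_3 = 31·1723 + 49 = 53462, q_3 = 31·211 + 6 = 6547 → 53462/6547
APPEND 7: p_4 = 7·53462 + 1723 = 375957, q_4 = 7·6547 + 211 = 46040 → 375957/46040
APPEND 34: p_5 = 34·375957 + 53462 = 12836000, q_5 = 34·46040 + 6547 = 1571907 → 12836000/1571907

8/1
1723/211
53462/6547
375957/46040
12836000/1571907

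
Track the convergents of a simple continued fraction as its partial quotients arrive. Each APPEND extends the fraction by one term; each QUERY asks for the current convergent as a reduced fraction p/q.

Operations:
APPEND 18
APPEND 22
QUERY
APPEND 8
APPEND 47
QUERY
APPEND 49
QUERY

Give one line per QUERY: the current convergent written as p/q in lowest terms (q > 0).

APPEND 18: p_0 = 18·1 + 0 = 18, q_0 = 18·0 + 1 = 1 → 18/1
APPEND 22: p_1 = 22·18 + 1 = 397, q_1 = 22·1 + 0 = 22 → 397/22
APPEND 8: p_2 = 8·397 + 18 = 3194, q_2 = 8·22 + 1 = 177 → 3194/177
APPEND 47: p_3 = 47·3194 + 397 = 150515, q_3 = 47·177 + 22 = 8341 → 150515/8341
APPEND 49: p_4 = 49·150515 + 3194 = 7378429, q_4 = 49·8341 + 177 = 408886 → 7378429/408886

397/22
150515/8341
7378429/408886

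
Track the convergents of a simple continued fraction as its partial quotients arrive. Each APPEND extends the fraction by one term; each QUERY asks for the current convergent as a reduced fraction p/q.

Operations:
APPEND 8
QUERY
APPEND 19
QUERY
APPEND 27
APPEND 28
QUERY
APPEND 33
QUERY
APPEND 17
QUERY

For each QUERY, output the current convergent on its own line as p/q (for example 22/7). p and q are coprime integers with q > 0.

APPEND 8: p_0 = 8·1 + 0 = 8, q_0 = 8·0 + 1 = 1 → 8/1
APPEND 19: p_1 = 19·8 + 1 = 153, q_1 = 19·1 + 0 = 19 → 153/19
APPEND 27: p_2 = 27·153 + 8 = 4139, q_2 = 27·19 + 1 = 514 → 4139/514
APPEND 28: p_3 = 28·4139 + 153 = 116045, q_3 = 28·514 + 19 = 14411 → 116045/14411
APPEND 33: p_4 = 33·116045 + 4139 = 3833624, q_4 = 33·14411 + 514 = 476077 → 3833624/476077
APPEND 17: p_5 = 17·3833624 + 116045 = 65287653, q_5 = 17·476077 + 14411 = 8107720 → 65287653/8107720

8/1
153/19
116045/14411
3833624/476077
65287653/8107720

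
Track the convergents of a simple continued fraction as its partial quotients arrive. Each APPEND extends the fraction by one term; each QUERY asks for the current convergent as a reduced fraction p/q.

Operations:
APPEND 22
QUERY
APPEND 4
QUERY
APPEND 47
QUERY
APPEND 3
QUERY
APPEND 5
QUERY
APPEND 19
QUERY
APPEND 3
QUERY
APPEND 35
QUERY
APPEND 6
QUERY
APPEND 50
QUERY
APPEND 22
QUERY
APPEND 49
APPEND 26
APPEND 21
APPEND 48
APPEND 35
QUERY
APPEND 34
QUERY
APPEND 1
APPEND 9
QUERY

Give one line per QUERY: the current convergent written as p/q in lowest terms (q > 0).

APPEND 22: p_0 = 22·1 + 0 = 22, q_0 = 22·0 + 1 = 1 → 22/1
APPEND 4: p_1 = 4·22 + 1 = 89, q_1 = 4·1 + 0 = 4 → 89/4
APPEND 47: p_2 = 47·89 + 22 = 4205, q_2 = 47·4 + 1 = 189 → 4205/189
APPEND 3: p_3 = 3·4205 + 89 = 12704, q_3 = 3·189 + 4 = 571 → 12704/571
APPEND 5: p_4 = 5·12704 + 4205 = 67725, q_4 = 5·571 + 189 = 3044 → 67725/3044
APPEND 19: p_5 = 19·67725 + 12704 = 1299479, q_5 = 19·3044 + 571 = 58407 → 1299479/58407
APPEND 3: p_6 = 3·1299479 + 67725 = 3966162, q_6 = 3·58407 + 3044 = 178265 → 3966162/178265
APPEND 35: p_7 = 35·3966162 + 1299479 = 140115149, q_7 = 35·178265 + 58407 = 6297682 → 140115149/6297682
APPEND 6: p_8 = 6·140115149 + 3966162 = 844657056, q_8 = 6·6297682 + 178265 = 37964357 → 844657056/37964357
APPEND 50: p_9 = 50·844657056 + 140115149 = 42372967949, q_9 = 50·37964357 + 6297682 = 1904515532 → 42372967949/1904515532
APPEND 22: p_10 = 22·42372967949 + 844657056 = 933049951934, q_10 = 22·1904515532 + 37964357 = 41937306061 → 933049951934/41937306061
APPEND 49: p_11 = 49·933049951934 + 42372967949 = 45761820612715, q_11 = 49·41937306061 + 1904515532 = 2056832512521 → 45761820612715/2056832512521
APPEND 26: p_12 = 26·45761820612715 + 933049951934 = 1190740385882524, q_12 = 26·2056832512521 + 41937306061 = 53519582631607 → 1190740385882524/53519582631607
APPEND 21: p_13 = 21·1190740385882524 + 45761820612715 = 25051309924145719, q_13 = 21·53519582631607 + 2056832512521 = 1125968067776268 → 25051309924145719/1125968067776268
APPEND 48: p_14 = 48·25051309924145719 + 1190740385882524 = 1203653616744877036, q_14 = 48·1125968067776268 + 53519582631607 = 54099986835892471 → 1203653616744877036/54099986835892471
APPEND 35: p_15 = 35·1203653616744877036 + 25051309924145719 = 42152927895994841979, q_15 = 35·54099986835892471 + 1125968067776268 = 1894625507324012753 → 42152927895994841979/1894625507324012753
APPEND 34: p_16 = 34·42152927895994841979 + 1203653616744877036 = 1434403202080569504322, q_16 = 34·1894625507324012753 + 54099986835892471 = 64471367235852326073 → 1434403202080569504322/64471367235852326073
APPEND 1: p_17 = 1·1434403202080569504322 + 42152927895994841979 = 1476556129976564346301, q_17 = 1·64471367235852326073 + 1894625507324012753 = 66365992743176338826 → 1476556129976564346301/66365992743176338826
APPEND 9: p_18 = 9·1476556129976564346301 + 1434403202080569504322 = 14723408371869648621031, q_18 = 9·66365992743176338826 + 64471367235852326073 = 661765301924439375507 → 14723408371869648621031/661765301924439375507

22/1
89/4
4205/189
12704/571
67725/3044
1299479/58407
3966162/178265
140115149/6297682
844657056/37964357
42372967949/1904515532
933049951934/41937306061
42152927895994841979/1894625507324012753
1434403202080569504322/64471367235852326073
14723408371869648621031/661765301924439375507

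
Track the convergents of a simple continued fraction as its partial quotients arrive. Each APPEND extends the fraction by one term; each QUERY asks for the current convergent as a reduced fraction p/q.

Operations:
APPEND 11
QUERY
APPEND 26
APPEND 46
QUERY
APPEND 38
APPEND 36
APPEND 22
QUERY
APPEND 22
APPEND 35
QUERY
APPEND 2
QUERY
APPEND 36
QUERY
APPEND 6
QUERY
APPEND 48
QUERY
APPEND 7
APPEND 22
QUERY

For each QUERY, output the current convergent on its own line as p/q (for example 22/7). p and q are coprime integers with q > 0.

11/1
13213/1197
398678819/36117350
308014831964/27903863865
624818696875/56603949059
22801487919464/2065646029989
137433746213659/12450480128993
6619621306175096/599688692221653
1029064844873840378/93225657857194061

APPEND 11: p_0 = 11·1 + 0 = 11, q_0 = 11·0 + 1 = 1 → 11/1
APPEND 26: p_1 = 26·11 + 1 = 287, q_1 = 26·1 + 0 = 26 → 287/26
APPEND 46: p_2 = 46·287 + 11 = 13213, q_2 = 46·26 + 1 = 1197 → 13213/1197
APPEND 38: p_3 = 38·13213 + 287 = 502381, q_3 = 38·1197 + 26 = 45512 → 502381/45512
APPEND 36: p_4 = 36·502381 + 13213 = 18098929, q_4 = 36·45512 + 1197 = 1639629 → 18098929/1639629
APPEND 22: p_5 = 22·18098929 + 502381 = 398678819, q_5 = 22·1639629 + 45512 = 36117350 → 398678819/36117350
APPEND 22: p_6 = 22·398678819 + 18098929 = 8789032947, q_6 = 22·36117350 + 1639629 = 796221329 → 8789032947/796221329
APPEND 35: p_7 = 35·8789032947 + 398678819 = 308014831964, q_7 = 35·796221329 + 36117350 = 27903863865 → 308014831964/27903863865
APPEND 2: p_8 = 2·308014831964 + 8789032947 = 624818696875, q_8 = 2·27903863865 + 796221329 = 56603949059 → 624818696875/56603949059
APPEND 36: p_9 = 36·624818696875 + 308014831964 = 22801487919464, q_9 = 36·56603949059 + 27903863865 = 2065646029989 → 22801487919464/2065646029989
APPEND 6: p_10 = 6·22801487919464 + 624818696875 = 137433746213659, q_10 = 6·2065646029989 + 56603949059 = 12450480128993 → 137433746213659/12450480128993
APPEND 48: p_11 = 48·137433746213659 + 22801487919464 = 6619621306175096, q_11 = 48·12450480128993 + 2065646029989 = 599688692221653 → 6619621306175096/599688692221653
APPEND 7: p_12 = 7·6619621306175096 + 137433746213659 = 46474782889439331, q_12 = 7·599688692221653 + 12450480128993 = 4210271325680564 → 46474782889439331/4210271325680564
APPEND 22: p_13 = 22·46474782889439331 + 6619621306175096 = 1029064844873840378, q_13 = 22·4210271325680564 + 599688692221653 = 93225657857194061 → 1029064844873840378/93225657857194061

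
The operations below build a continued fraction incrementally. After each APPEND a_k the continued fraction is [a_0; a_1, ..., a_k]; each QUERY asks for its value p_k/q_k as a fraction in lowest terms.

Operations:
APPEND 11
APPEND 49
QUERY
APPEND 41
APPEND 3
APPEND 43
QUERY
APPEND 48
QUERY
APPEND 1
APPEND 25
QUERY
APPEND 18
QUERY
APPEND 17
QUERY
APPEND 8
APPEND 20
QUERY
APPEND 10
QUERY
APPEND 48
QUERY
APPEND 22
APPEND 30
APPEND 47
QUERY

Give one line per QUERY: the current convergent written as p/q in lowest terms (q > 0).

540/49
2902850/263407
139403793/12649615
3697069868/335475165
66689564267/6051465992
1137419662407/103210397029
184458356932867/16737903241509
1853749616192193/168210767057314
89164439934158131/8090854721992581
2774648913821489318982/251773927844345220763

APPEND 11: p_0 = 11·1 + 0 = 11, q_0 = 11·0 + 1 = 1 → 11/1
APPEND 49: p_1 = 49·11 + 1 = 540, q_1 = 49·1 + 0 = 49 → 540/49
APPEND 41: p_2 = 41·540 + 11 = 22151, q_2 = 41·49 + 1 = 2010 → 22151/2010
APPEND 3: p_3 = 3·22151 + 540 = 66993, q_3 = 3·2010 + 49 = 6079 → 66993/6079
APPEND 43: p_4 = 43·66993 + 22151 = 2902850, q_4 = 43·6079 + 2010 = 263407 → 2902850/263407
APPEND 48: p_5 = 48·2902850 + 66993 = 139403793, q_5 = 48·263407 + 6079 = 12649615 → 139403793/12649615
APPEND 1: p_6 = 1·139403793 + 2902850 = 142306643, q_6 = 1·12649615 + 263407 = 12913022 → 142306643/12913022
APPEND 25: p_7 = 25·142306643 + 139403793 = 3697069868, q_7 = 25·12913022 + 12649615 = 335475165 → 3697069868/335475165
APPEND 18: p_8 = 18·3697069868 + 142306643 = 66689564267, q_8 = 18·335475165 + 12913022 = 6051465992 → 66689564267/6051465992
APPEND 17: p_9 = 17·66689564267 + 3697069868 = 1137419662407, q_9 = 17·6051465992 + 335475165 = 103210397029 → 1137419662407/103210397029
APPEND 8: p_10 = 8·1137419662407 + 66689564267 = 9166046863523, q_10 = 8·103210397029 + 6051465992 = 831734642224 → 9166046863523/831734642224
APPEND 20: p_11 = 20·9166046863523 + 1137419662407 = 184458356932867, q_11 = 20·831734642224 + 103210397029 = 16737903241509 → 184458356932867/16737903241509
APPEND 10: p_12 = 10·184458356932867 + 9166046863523 = 1853749616192193, q_12 = 10·16737903241509 + 831734642224 = 168210767057314 → 1853749616192193/168210767057314
APPEND 48: p_13 = 48·1853749616192193 + 184458356932867 = 89164439934158131, q_13 = 48·168210767057314 + 16737903241509 = 8090854721992581 → 89164439934158131/8090854721992581
APPEND 22: p_14 = 22·89164439934158131 + 1853749616192193 = 1963471428167671075, q_14 = 22·8090854721992581 + 168210767057314 = 178167014650894096 → 1963471428167671075/178167014650894096
APPEND 30: p_15 = 30·1963471428167671075 + 89164439934158131 = 58993307284964290381, q_15 = 30·178167014650894096 + 8090854721992581 = 5353101294248815461 → 58993307284964290381/5353101294248815461
APPEND 47: p_16 = 47·58993307284964290381 + 1963471428167671075 = 2774648913821489318982, q_16 = 47·5353101294248815461 + 178167014650894096 = 251773927844345220763 → 2774648913821489318982/251773927844345220763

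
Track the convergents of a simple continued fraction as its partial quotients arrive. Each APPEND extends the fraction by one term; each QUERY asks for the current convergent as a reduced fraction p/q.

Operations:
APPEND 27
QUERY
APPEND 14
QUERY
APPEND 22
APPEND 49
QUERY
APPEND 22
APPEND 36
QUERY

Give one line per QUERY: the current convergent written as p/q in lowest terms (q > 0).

APPEND 27: p_0 = 27·1 + 0 = 27, q_0 = 27·0 + 1 = 1 → 27/1
APPEND 14: p_1 = 14·27 + 1 = 379, q_1 = 14·1 + 0 = 14 → 379/14
APPEND 22: p_2 = 22·379 + 27 = 8365, q_2 = 22·14 + 1 = 309 → 8365/309
APPEND 49: p_3 = 49·8365 + 379 = 410264, q_3 = 49·309 + 14 = 15155 → 410264/15155
APPEND 22: p_4 = 22·410264 + 8365 = 9034173, q_4 = 22·15155 + 309 = 333719 → 9034173/333719
APPEND 36: p_5 = 36·9034173 + 410264 = 325640492, q_5 = 36·333719 + 15155 = 12029039 → 325640492/12029039

27/1
379/14
410264/15155
325640492/12029039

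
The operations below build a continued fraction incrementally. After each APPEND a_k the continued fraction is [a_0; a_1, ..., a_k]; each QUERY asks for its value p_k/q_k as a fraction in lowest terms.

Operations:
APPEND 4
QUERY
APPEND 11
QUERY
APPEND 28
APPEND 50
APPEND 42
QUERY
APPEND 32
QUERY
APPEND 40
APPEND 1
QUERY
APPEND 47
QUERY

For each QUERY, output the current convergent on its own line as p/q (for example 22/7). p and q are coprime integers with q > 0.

4/1
45/11
2657554/649671
85104973/20804933
3491961447/853651924
167529044483/40954487419

APPEND 4: p_0 = 4·1 + 0 = 4, q_0 = 4·0 + 1 = 1 → 4/1
APPEND 11: p_1 = 11·4 + 1 = 45, q_1 = 11·1 + 0 = 11 → 45/11
APPEND 28: p_2 = 28·45 + 4 = 1264, q_2 = 28·11 + 1 = 309 → 1264/309
APPEND 50: p_3 = 50·1264 + 45 = 63245, q_3 = 50·309 + 11 = 15461 → 63245/15461
APPEND 42: p_4 = 42·63245 + 1264 = 2657554, q_4 = 42·15461 + 309 = 649671 → 2657554/649671
APPEND 32: p_5 = 32·2657554 + 63245 = 85104973, q_5 = 32·649671 + 15461 = 20804933 → 85104973/20804933
APPEND 40: p_6 = 40·85104973 + 2657554 = 3406856474, q_6 = 40·20804933 + 649671 = 832846991 → 3406856474/832846991
APPEND 1: p_7 = 1·3406856474 + 85104973 = 3491961447, q_7 = 1·832846991 + 20804933 = 853651924 → 3491961447/853651924
APPEND 47: p_8 = 47·3491961447 + 3406856474 = 167529044483, q_8 = 47·853651924 + 832846991 = 40954487419 → 167529044483/40954487419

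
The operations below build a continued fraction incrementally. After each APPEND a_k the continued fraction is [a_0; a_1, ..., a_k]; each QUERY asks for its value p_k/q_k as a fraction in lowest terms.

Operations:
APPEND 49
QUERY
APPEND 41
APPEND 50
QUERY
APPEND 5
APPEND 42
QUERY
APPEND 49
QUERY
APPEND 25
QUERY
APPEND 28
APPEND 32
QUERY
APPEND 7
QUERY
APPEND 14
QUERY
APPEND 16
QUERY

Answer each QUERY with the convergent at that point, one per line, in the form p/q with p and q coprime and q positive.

APPEND 49: p_0 = 49·1 + 0 = 49, q_0 = 49·0 + 1 = 1 → 49/1
APPEND 41: p_1 = 41·49 + 1 = 2010, q_1 = 41·1 + 0 = 41 → 2010/41
APPEND 50: p_2 = 50·2010 + 49 = 100549, q_2 = 50·41 + 1 = 2051 → 100549/2051
APPEND 5: p_3 = 5·100549 + 2010 = 504755, q_3 = 5·2051 + 41 = 10296 → 504755/10296
APPEND 42: p_4 = 42·504755 + 100549 = 21300259, q_4 = 42·10296 + 2051 = 434483 → 21300259/434483
APPEND 49: p_5 = 49·21300259 + 504755 = 1044217446, q_5 = 49·434483 + 10296 = 21299963 → 1044217446/21299963
APPEND 25: p_6 = 25·1044217446 + 21300259 = 26126736409, q_6 = 25·21299963 + 434483 = 532933558 → 26126736409/532933558
APPEND 28: p_7 = 28·26126736409 + 1044217446 = 732592836898, q_7 = 28·532933558 + 21299963 = 14943439587 → 732592836898/14943439587
APPEND 32: p_8 = 32·732592836898 + 26126736409 = 23469097517145, q_8 = 32·14943439587 + 532933558 = 478723000342 → 23469097517145/478723000342
APPEND 7: p_9 = 7·23469097517145 + 732592836898 = 165016275456913, q_9 = 7·478723000342 + 14943439587 = 3366004441981 → 165016275456913/3366004441981
APPEND 14: p_10 = 14·165016275456913 + 23469097517145 = 2333696953913927, q_10 = 14·3366004441981 + 478723000342 = 47602785188076 → 2333696953913927/47602785188076
APPEND 16: p_11 = 16·2333696953913927 + 165016275456913 = 37504167538079745, q_11 = 16·47602785188076 + 3366004441981 = 765010567451197 → 37504167538079745/765010567451197

49/1
100549/2051
21300259/434483
1044217446/21299963
26126736409/532933558
23469097517145/478723000342
165016275456913/3366004441981
2333696953913927/47602785188076
37504167538079745/765010567451197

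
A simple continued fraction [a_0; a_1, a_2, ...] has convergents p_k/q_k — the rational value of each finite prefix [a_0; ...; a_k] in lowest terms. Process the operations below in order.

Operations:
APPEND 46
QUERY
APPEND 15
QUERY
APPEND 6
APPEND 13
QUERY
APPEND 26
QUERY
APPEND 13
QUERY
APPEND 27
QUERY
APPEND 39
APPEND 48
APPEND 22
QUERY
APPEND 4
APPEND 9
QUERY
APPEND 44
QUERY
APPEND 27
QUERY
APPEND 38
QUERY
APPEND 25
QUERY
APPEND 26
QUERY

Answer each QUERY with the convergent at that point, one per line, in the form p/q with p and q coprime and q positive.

46/1
691/15
55187/1198
1439054/31239
18762889/407305
508037057/11028474
20973820789638/455299931515
784603455454503/17032180408033
34607399777183117/751257813561954
935184397439398662/20300993146580791
35571614502474332273/772188997383632012
890225546959297705487/19325025927737381091
23181435835444214674935/503222863118555540378

APPEND 46: p_0 = 46·1 + 0 = 46, q_0 = 46·0 + 1 = 1 → 46/1
APPEND 15: p_1 = 15·46 + 1 = 691, q_1 = 15·1 + 0 = 15 → 691/15
APPEND 6: p_2 = 6·691 + 46 = 4192, q_2 = 6·15 + 1 = 91 → 4192/91
APPEND 13: p_3 = 13·4192 + 691 = 55187, q_3 = 13·91 + 15 = 1198 → 55187/1198
APPEND 26: p_4 = 26·55187 + 4192 = 1439054, q_4 = 26·1198 + 91 = 31239 → 1439054/31239
APPEND 13: p_5 = 13·1439054 + 55187 = 18762889, q_5 = 13·31239 + 1198 = 407305 → 18762889/407305
APPEND 27: p_6 = 27·18762889 + 1439054 = 508037057, q_6 = 27·407305 + 31239 = 11028474 → 508037057/11028474
APPEND 39: p_7 = 39·508037057 + 18762889 = 19832208112, q_7 = 39·11028474 + 407305 = 430517791 → 19832208112/430517791
APPEND 48: p_8 = 48·19832208112 + 508037057 = 952454026433, q_8 = 48·430517791 + 11028474 = 20675882442 → 952454026433/20675882442
APPEND 22: p_9 = 22·952454026433 + 19832208112 = 20973820789638, q_9 = 22·20675882442 + 430517791 = 455299931515 → 20973820789638/455299931515
APPEND 4: p_10 = 4·20973820789638 + 952454026433 = 84847737184985, q_10 = 4·455299931515 + 20675882442 = 1841875608502 → 84847737184985/1841875608502
APPEND 9: p_11 = 9·84847737184985 + 20973820789638 = 784603455454503, q_11 = 9·1841875608502 + 455299931515 = 17032180408033 → 784603455454503/17032180408033
APPEND 44: p_12 = 44·784603455454503 + 84847737184985 = 34607399777183117, q_12 = 44·17032180408033 + 1841875608502 = 751257813561954 → 34607399777183117/751257813561954
APPEND 27: p_13 = 27·34607399777183117 + 784603455454503 = 935184397439398662, q_13 = 27·751257813561954 + 17032180408033 = 20300993146580791 → 935184397439398662/20300993146580791
APPEND 38: p_14 = 38·935184397439398662 + 34607399777183117 = 35571614502474332273, q_14 = 38·20300993146580791 + 751257813561954 = 772188997383632012 → 35571614502474332273/772188997383632012
APPEND 25: p_15 = 25·35571614502474332273 + 935184397439398662 = 890225546959297705487, q_15 = 25·772188997383632012 + 20300993146580791 = 19325025927737381091 → 890225546959297705487/19325025927737381091
APPEND 26: p_16 = 26·890225546959297705487 + 35571614502474332273 = 23181435835444214674935, q_16 = 26·19325025927737381091 + 772188997383632012 = 503222863118555540378 → 23181435835444214674935/503222863118555540378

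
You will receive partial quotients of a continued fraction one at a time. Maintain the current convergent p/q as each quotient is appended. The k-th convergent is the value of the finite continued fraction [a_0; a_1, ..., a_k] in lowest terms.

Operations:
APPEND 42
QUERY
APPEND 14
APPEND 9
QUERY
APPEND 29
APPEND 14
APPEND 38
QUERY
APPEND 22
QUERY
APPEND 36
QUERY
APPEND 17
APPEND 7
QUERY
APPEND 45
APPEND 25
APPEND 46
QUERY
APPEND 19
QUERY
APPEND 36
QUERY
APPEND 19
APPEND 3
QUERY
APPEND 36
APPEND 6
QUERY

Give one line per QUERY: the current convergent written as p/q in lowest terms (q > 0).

APPEND 42: p_0 = 42·1 + 0 = 42, q_0 = 42·0 + 1 = 1 → 42/1
APPEND 14: p_1 = 14·42 + 1 = 589, q_1 = 14·1 + 0 = 14 → 589/14
APPEND 9: p_2 = 9·589 + 42 = 5343, q_2 = 9·14 + 1 = 127 → 5343/127
APPEND 29: p_3 = 29·5343 + 589 = 155536, q_3 = 29·127 + 14 = 3697 → 155536/3697
APPEND 14: p_4 = 14·155536 + 5343 = 2182847, q_4 = 14·3697 + 127 = 51885 → 2182847/51885
APPEND 38: p_5 = 38·2182847 + 155536 = 83103722, q_5 = 38·51885 + 3697 = 1975327 → 83103722/1975327
APPEND 22: p_6 = 22·83103722 + 2182847 = 1830464731, q_6 = 22·1975327 + 51885 = 43509079 → 1830464731/43509079
APPEND 36: p_7 = 36·1830464731 + 83103722 = 65979834038, q_7 = 36·43509079 + 1975327 = 1568302171 → 65979834038/1568302171
APPEND 17: p_8 = 17·65979834038 + 1830464731 = 1123487643377, q_8 = 17·1568302171 + 43509079 = 26704645986 → 1123487643377/26704645986
APPEND 7: p_9 = 7·1123487643377 + 65979834038 = 7930393337677, q_9 = 7·26704645986 + 1568302171 = 188500824073 → 7930393337677/188500824073
APPEND 45: p_10 = 45·7930393337677 + 1123487643377 = 357991187838842, q_10 = 45·188500824073 + 26704645986 = 8509241729271 → 357991187838842/8509241729271
APPEND 25: p_11 = 25·357991187838842 + 7930393337677 = 8957710089308727, q_11 = 25·8509241729271 + 188500824073 = 212919544055848 → 8957710089308727/212919544055848
APPEND 46: p_12 = 46·8957710089308727 + 357991187838842 = 412412655296040284, q_12 = 46·212919544055848 + 8509241729271 = 9802808268298279 → 412412655296040284/9802808268298279
APPEND 19: p_13 = 19·412412655296040284 + 8957710089308727 = 7844798160714074123, q_13 = 19·9802808268298279 + 212919544055848 = 186466276641723149 → 7844798160714074123/186466276641723149
APPEND 36: p_14 = 36·7844798160714074123 + 412412655296040284 = 282825146441002708712, q_14 = 36·186466276641723149 + 9802808268298279 = 6722588767370331643 → 282825146441002708712/6722588767370331643
APPEND 19: p_15 = 19·282825146441002708712 + 7844798160714074123 = 5381522580539765539651, q_15 = 19·6722588767370331643 + 186466276641723149 = 127915652856678024366 → 5381522580539765539651/127915652856678024366
APPEND 3: p_16 = 3·5381522580539765539651 + 282825146441002708712 = 16427392888060299327665, q_16 = 3·127915652856678024366 + 6722588767370331643 = 390469547337404404741 → 16427392888060299327665/390469547337404404741
APPEND 36: p_17 = 36·16427392888060299327665 + 5381522580539765539651 = 596767666550710541335591, q_17 = 36·390469547337404404741 + 127915652856678024366 = 14184819357003236595042 → 596767666550710541335591/14184819357003236595042
APPEND 6: p_18 = 6·596767666550710541335591 + 16427392888060299327665 = 3597033392192323547341211, q_18 = 6·14184819357003236595042 + 390469547337404404741 = 85499385689356823974993 → 3597033392192323547341211/85499385689356823974993

42/1
5343/127
83103722/1975327
1830464731/43509079
65979834038/1568302171
7930393337677/188500824073
412412655296040284/9802808268298279
7844798160714074123/186466276641723149
282825146441002708712/6722588767370331643
16427392888060299327665/390469547337404404741
3597033392192323547341211/85499385689356823974993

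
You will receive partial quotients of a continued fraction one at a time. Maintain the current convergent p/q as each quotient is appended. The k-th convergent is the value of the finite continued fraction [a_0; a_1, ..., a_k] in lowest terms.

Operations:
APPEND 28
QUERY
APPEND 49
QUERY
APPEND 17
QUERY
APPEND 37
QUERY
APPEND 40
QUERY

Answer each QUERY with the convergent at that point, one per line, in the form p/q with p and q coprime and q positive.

APPEND 28: p_0 = 28·1 + 0 = 28, q_0 = 28·0 + 1 = 1 → 28/1
APPEND 49: p_1 = 49·28 + 1 = 1373, q_1 = 49·1 + 0 = 49 → 1373/49
APPEND 17: p_2 = 17·1373 + 28 = 23369, q_2 = 17·49 + 1 = 834 → 23369/834
APPEND 37: p_3 = 37·23369 + 1373 = 866026, q_3 = 37·834 + 49 = 30907 → 866026/30907
APPEND 40: p_4 = 40·866026 + 23369 = 34664409, q_4 = 40·30907 + 834 = 1237114 → 34664409/1237114

28/1
1373/49
23369/834
866026/30907
34664409/1237114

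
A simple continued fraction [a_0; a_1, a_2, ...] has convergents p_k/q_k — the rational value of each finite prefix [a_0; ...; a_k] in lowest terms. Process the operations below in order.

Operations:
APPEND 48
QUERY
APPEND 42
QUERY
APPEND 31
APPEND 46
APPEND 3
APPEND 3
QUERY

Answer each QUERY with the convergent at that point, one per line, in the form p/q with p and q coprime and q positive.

48/1
2017/42
28992395/603709

APPEND 48: p_0 = 48·1 + 0 = 48, q_0 = 48·0 + 1 = 1 → 48/1
APPEND 42: p_1 = 42·48 + 1 = 2017, q_1 = 42·1 + 0 = 42 → 2017/42
APPEND 31: p_2 = 31·2017 + 48 = 62575, q_2 = 31·42 + 1 = 1303 → 62575/1303
APPEND 46: p_3 = 46·62575 + 2017 = 2880467, q_3 = 46·1303 + 42 = 59980 → 2880467/59980
APPEND 3: p_4 = 3·2880467 + 62575 = 8703976, q_4 = 3·59980 + 1303 = 181243 → 8703976/181243
APPEND 3: p_5 = 3·8703976 + 2880467 = 28992395, q_5 = 3·181243 + 59980 = 603709 → 28992395/603709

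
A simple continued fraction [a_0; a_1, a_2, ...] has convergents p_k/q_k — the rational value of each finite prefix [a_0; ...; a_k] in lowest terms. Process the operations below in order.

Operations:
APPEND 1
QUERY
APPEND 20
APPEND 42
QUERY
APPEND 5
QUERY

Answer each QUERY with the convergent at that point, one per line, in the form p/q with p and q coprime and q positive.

APPEND 1: p_0 = 1·1 + 0 = 1, q_0 = 1·0 + 1 = 1 → 1/1
APPEND 20: p_1 = 20·1 + 1 = 21, q_1 = 20·1 + 0 = 20 → 21/20
APPEND 42: p_2 = 42·21 + 1 = 883, q_2 = 42·20 + 1 = 841 → 883/841
APPEND 5: p_3 = 5·883 + 21 = 4436, q_3 = 5·841 + 20 = 4225 → 4436/4225

1/1
883/841
4436/4225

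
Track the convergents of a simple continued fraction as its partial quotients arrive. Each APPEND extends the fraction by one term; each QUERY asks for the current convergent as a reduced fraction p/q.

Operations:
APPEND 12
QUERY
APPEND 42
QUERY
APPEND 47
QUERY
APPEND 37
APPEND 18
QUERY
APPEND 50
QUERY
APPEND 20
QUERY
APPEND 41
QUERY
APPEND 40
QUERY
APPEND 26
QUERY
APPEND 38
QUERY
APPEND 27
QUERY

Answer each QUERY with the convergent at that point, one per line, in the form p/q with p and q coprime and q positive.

APPEND 12: p_0 = 12·1 + 0 = 12, q_0 = 12·0 + 1 = 1 → 12/1
APPEND 42: p_1 = 42·12 + 1 = 505, q_1 = 42·1 + 0 = 42 → 505/42
APPEND 47: p_2 = 47·505 + 12 = 23747, q_2 = 47·42 + 1 = 1975 → 23747/1975
APPEND 37: p_3 = 37·23747 + 505 = 879144, q_3 = 37·1975 + 42 = 73117 → 879144/73117
APPEND 18: p_4 = 18·879144 + 23747 = 15848339, q_4 = 18·73117 + 1975 = 1318081 → 15848339/1318081
APPEND 50: p_5 = 50·15848339 + 879144 = 793296094, q_5 = 50·1318081 + 73117 = 65977167 → 793296094/65977167
APPEND 20: p_6 = 20·793296094 + 15848339 = 15881770219, q_6 = 20·65977167 + 1318081 = 1320861421 → 15881770219/1320861421
APPEND 41: p_7 = 41·15881770219 + 793296094 = 651945875073, q_7 = 41·1320861421 + 65977167 = 54221295428 → 651945875073/54221295428
APPEND 40: p_8 = 40·651945875073 + 15881770219 = 26093716773139, q_8 = 40·54221295428 + 1320861421 = 2170172678541 → 26093716773139/2170172678541
APPEND 26: p_9 = 26·26093716773139 + 651945875073 = 679088581976687, q_9 = 26·2170172678541 + 54221295428 = 56478710937494 → 679088581976687/56478710937494
APPEND 38: p_10 = 38·679088581976687 + 26093716773139 = 25831459831887245, q_10 = 38·56478710937494 + 2170172678541 = 2148361188303313 → 25831459831887245/2148361188303313
APPEND 27: p_11 = 27·25831459831887245 + 679088581976687 = 698128504042932302, q_11 = 27·2148361188303313 + 56478710937494 = 58062230795126945 → 698128504042932302/58062230795126945

12/1
505/42
23747/1975
15848339/1318081
793296094/65977167
15881770219/1320861421
651945875073/54221295428
26093716773139/2170172678541
679088581976687/56478710937494
25831459831887245/2148361188303313
698128504042932302/58062230795126945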